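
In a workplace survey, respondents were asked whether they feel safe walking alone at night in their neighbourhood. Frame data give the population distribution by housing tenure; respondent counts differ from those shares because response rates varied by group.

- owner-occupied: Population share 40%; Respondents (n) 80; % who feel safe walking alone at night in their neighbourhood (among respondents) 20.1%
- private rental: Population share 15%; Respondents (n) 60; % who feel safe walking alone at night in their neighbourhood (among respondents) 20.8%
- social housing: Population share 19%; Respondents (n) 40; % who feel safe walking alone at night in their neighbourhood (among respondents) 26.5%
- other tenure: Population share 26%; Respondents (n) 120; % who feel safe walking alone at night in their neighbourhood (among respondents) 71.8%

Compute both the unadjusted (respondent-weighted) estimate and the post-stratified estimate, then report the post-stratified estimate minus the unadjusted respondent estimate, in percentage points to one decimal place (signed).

Unadjusted (pooled respondent) estimate weights by respondent counts:
  (80/300)×20.1 + (60/300)×20.8 + (40/300)×26.5 + (120/300)×71.8 = 41.7733%
Post-stratifying to population shares instead:
  0.4×20.1 + 0.15×20.8 + 0.19×26.5 + 0.26×71.8 = 34.863%
Difference = 34.863 − 41.7733 = -6.9103 pp.

-6.9 percentage points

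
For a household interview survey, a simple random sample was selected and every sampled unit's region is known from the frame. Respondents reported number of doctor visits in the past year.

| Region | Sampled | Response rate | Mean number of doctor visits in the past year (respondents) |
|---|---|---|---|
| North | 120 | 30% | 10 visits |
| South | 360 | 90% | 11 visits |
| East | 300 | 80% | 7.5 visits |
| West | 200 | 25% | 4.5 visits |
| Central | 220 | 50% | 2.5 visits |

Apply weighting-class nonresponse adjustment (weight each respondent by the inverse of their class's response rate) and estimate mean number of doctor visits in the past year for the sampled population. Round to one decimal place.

7.4

Each respondent's weight = sampled/responded in their class; summing within a class gives n_sampled, so:
  North: 120 × 10 = 1200
  South: 360 × 11 = 3960
  East: 300 × 7.5 = 2250
  West: 200 × 4.5 = 900
  Central: 220 × 2.5 = 550
Adjusted estimate = 8860 / 1,200 = 7.38333 → 7.4.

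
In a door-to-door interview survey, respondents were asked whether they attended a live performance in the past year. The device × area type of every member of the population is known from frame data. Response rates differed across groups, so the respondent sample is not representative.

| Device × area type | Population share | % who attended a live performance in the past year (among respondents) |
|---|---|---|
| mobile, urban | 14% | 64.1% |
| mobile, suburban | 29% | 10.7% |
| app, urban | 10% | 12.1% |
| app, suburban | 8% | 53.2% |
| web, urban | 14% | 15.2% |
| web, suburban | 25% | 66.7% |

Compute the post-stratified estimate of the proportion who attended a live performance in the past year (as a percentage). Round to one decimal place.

36.3%

Weight each group's respondent value by its population share:
  mobile, urban: 0.14 × 64.1 = 8.974
  mobile, suburban: 0.29 × 10.7 = 3.103
  app, urban: 0.1 × 12.1 = 1.21
  app, suburban: 0.08 × 53.2 = 4.256
  web, urban: 0.14 × 15.2 = 2.128
  web, suburban: 0.25 × 66.7 = 16.675
Post-stratified estimate = 36.346 → 36.3%.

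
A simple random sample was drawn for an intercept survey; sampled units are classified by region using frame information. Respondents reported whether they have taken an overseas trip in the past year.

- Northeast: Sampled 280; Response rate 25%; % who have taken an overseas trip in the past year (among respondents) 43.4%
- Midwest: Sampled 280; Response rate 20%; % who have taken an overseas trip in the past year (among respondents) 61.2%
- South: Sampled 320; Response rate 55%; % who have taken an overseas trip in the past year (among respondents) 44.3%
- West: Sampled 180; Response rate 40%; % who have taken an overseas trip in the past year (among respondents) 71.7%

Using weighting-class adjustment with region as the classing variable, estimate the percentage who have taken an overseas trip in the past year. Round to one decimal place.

53.2%

Weighting each respondent by the inverse class response rate inflates each class back to its sampled size, so the class weight is n_sampled:
  Northeast: 280 × 43.4 = 12,152
  Midwest: 280 × 61.2 = 17,136
  South: 320 × 44.3 = 14,176
  West: 180 × 71.7 = 12,906
Adjusted estimate = 56,370 / 1,060 = 53.1792 → 53.2%.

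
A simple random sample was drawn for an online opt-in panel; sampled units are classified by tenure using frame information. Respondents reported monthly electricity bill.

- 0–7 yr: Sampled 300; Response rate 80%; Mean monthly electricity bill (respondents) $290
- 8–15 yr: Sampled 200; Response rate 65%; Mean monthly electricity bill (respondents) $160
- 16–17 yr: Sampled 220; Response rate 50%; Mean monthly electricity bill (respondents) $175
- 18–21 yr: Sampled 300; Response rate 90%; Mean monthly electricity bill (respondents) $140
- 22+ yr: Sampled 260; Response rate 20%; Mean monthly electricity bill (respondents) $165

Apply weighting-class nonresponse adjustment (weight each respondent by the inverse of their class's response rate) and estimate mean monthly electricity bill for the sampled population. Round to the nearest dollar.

$189

Inverse-response-rate weighting restores each class to its sampled count, so class totals weight by n_sampled:
  0–7 yr: 300 × 290 = 87,000
  8–15 yr: 200 × 160 = 32,000
  16–17 yr: 220 × 175 = 38,500
  18–21 yr: 300 × 140 = 42,000
  22+ yr: 260 × 165 = 42,900
Adjusted estimate = 242,400 / 1,280 = 189.375 → $189.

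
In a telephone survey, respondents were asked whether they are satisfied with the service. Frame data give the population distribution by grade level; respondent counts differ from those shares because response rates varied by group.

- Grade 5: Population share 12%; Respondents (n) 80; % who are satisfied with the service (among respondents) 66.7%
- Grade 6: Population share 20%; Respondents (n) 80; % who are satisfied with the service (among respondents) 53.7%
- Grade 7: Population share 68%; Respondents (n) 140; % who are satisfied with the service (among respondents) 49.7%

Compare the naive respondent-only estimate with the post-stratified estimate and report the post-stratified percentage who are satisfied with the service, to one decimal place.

52.5%

Without adjustment, the pooled respondent share is:
  (80/300)×66.7 + (80/300)×53.7 + (140/300)×49.7 = 55.3%
Post-stratifying to population shares instead:
  0.12×66.7 + 0.2×53.7 + 0.68×49.7 = 52.54%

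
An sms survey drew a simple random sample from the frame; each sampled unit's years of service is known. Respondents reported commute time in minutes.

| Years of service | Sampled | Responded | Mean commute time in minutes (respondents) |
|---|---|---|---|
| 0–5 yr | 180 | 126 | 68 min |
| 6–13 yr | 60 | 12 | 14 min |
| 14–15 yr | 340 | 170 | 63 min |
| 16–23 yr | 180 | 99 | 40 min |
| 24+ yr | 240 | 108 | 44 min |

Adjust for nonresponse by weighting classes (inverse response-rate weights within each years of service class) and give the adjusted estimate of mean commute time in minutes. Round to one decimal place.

52.3

Class response rates: 0–5 yr 126/180 = 70%, 6–13 yr 12/60 = 20%, 14–15 yr 170/340 = 50%, 16–23 yr 99/180 = 55%, 24+ yr 108/240 = 45%.
Each respondent's weight = sampled/responded in their class; summing within a class gives n_sampled, so:
  0–5 yr: 180 × 68 = 12,240
  6–13 yr: 60 × 14 = 840
  14–15 yr: 340 × 63 = 21,420
  16–23 yr: 180 × 40 = 7200
  24+ yr: 240 × 44 = 10,560
Adjusted estimate = 52,260 / 1,000 = 52.26 → 52.3.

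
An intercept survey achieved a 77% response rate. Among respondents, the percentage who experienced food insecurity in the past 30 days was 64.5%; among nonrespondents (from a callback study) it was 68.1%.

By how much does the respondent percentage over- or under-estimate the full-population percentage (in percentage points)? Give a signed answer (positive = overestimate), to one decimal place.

-0.8 percentage points

Nonresponse fraction = 1 − 0.77 = 0.23.
Bias = (nonresponse fraction) × (respondent percentage − nonrespondent percentage)
     = 0.23 × (64.5 − 68.1) = 0.23 × -3.6 = -0.828.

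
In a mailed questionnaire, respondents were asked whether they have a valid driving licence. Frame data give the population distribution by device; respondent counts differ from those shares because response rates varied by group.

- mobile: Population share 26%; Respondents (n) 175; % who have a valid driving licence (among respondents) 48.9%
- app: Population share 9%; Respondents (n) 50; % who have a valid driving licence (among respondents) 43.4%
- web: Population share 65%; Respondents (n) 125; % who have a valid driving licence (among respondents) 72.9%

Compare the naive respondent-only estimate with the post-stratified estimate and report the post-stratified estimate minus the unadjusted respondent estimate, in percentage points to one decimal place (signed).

+7.3 percentage points

Without adjustment, the pooled respondent share is:
  (175/350)×48.9 + (50/350)×43.4 + (125/350)×72.9 = 56.6857%
Reweighting by population device shares:
  0.26×48.9 + 0.09×43.4 + 0.65×72.9 = 64.005%
Difference = 64.005 − 56.6857 = 7.3193 pp.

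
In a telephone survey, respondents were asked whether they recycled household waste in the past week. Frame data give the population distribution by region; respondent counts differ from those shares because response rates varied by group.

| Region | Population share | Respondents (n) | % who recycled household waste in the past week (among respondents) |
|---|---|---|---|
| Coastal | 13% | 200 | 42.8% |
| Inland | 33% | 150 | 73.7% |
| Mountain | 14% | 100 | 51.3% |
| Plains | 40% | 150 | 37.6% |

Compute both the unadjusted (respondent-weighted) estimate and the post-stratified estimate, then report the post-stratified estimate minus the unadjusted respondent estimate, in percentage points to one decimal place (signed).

Without adjustment, the pooled respondent share is:
  (200/600)×42.8 + (150/600)×73.7 + (100/600)×51.3 + (150/600)×37.6 = 50.6417%
Post-stratified estimate weights by population shares:
  0.13×42.8 + 0.33×73.7 + 0.14×51.3 + 0.4×37.6 = 52.107%
Difference = 52.107 − 50.6417 = 1.4653 pp.

+1.5 percentage points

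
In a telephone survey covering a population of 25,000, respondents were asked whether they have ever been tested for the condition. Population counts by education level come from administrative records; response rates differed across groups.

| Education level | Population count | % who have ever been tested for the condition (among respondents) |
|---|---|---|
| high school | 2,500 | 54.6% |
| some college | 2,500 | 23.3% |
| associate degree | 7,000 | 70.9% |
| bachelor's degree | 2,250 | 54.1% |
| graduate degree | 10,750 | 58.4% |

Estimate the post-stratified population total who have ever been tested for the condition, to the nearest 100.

Each cell contributes its population count × the respondent rate:
  high school: 2,500 × 54.6% = 1365
  some college: 2,500 × 23.3% = 582.5
  associate degree: 7,000 × 70.9% = 4963
  bachelor's degree: 2,250 × 54.1% = 1217.25
  graduate degree: 10,750 × 58.4% = 6278
Estimated total = 14405.8 → 14,400.

14,400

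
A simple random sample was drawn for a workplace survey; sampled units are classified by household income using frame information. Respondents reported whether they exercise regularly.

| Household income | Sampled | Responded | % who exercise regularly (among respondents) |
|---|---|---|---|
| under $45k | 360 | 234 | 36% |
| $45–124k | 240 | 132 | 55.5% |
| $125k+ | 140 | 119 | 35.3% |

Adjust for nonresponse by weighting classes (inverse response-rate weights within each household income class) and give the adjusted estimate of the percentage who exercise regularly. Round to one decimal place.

42.2%

Class response rates: under $45k 234/360 = 65%, $45–124k 132/240 = 55%, $125k+ 119/140 = 85%.
With weight = n_sampled/n_responded per class, the weighted class total is n_sampled:
  under $45k: 360 × 36 = 12,960
  $45–124k: 240 × 55.5 = 13,320
  $125k+: 140 × 35.3 = 4942
Adjusted estimate = 31,222 / 740 = 42.1919 → 42.2%.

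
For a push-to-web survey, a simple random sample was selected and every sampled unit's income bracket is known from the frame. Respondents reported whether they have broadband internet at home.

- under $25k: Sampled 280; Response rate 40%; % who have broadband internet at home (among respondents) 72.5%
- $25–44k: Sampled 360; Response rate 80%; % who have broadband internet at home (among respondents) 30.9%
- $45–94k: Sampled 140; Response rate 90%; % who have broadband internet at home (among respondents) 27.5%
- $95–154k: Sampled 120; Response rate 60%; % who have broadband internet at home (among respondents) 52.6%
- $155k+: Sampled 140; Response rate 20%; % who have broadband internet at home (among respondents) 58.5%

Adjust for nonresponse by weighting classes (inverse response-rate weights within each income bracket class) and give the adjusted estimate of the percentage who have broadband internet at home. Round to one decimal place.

47.9%

Inverse-response-rate weighting restores each class to its sampled count, so class totals weight by n_sampled:
  under $25k: 280 × 72.5 = 20,300
  $25–44k: 360 × 30.9 = 11,124
  $45–94k: 140 × 27.5 = 3850
  $95–154k: 120 × 52.6 = 6312
  $155k+: 140 × 58.5 = 8190
Adjusted estimate = 49,776 / 1,040 = 47.8615 → 47.9%.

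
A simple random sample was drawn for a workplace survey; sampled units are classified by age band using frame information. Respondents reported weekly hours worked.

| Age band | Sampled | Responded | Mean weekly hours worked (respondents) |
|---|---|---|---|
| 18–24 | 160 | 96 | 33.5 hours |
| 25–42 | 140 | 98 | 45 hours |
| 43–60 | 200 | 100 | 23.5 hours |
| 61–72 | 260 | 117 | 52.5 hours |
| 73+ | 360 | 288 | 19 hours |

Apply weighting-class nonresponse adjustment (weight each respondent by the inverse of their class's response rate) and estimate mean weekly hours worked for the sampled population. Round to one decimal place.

32.9

Response rates by class: 18–24 96/160 = 60%, 25–42 98/140 = 70%, 43–60 100/200 = 50%, 61–72 117/260 = 45%, 73+ 288/360 = 80%.
Weighting each respondent by the inverse class response rate inflates each class back to its sampled size, so the class weight is n_sampled:
  18–24: 160 × 33.5 = 5360
  25–42: 140 × 45 = 6300
  43–60: 200 × 23.5 = 4700
  61–72: 260 × 52.5 = 13,650
  73+: 360 × 19 = 6840
Adjusted estimate = 36,850 / 1,120 = 32.9018 → 32.9.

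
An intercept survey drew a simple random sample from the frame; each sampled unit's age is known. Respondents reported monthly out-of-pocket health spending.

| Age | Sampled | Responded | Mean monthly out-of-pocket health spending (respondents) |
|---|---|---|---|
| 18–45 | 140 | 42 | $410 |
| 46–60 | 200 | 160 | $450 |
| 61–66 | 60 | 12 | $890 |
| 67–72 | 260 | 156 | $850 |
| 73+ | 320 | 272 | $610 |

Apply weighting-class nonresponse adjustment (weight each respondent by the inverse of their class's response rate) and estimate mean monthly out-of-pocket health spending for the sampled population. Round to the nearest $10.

Response rates by class: 18–45 42/140 = 30%, 46–60 160/200 = 80%, 61–66 12/60 = 20%, 67–72 156/260 = 60%, 73+ 272/320 = 85%.
Inverse-response-rate weighting restores each class to its sampled count, so class totals weight by n_sampled:
  18–45: 140 × 410 = 57,400
  46–60: 200 × 450 = 90,000
  61–66: 60 × 890 = 53,400
  67–72: 260 × 850 = 221,000
  73+: 320 × 610 = 195,200
Adjusted estimate = 617,000 / 980 = 629.592 → $630.

$630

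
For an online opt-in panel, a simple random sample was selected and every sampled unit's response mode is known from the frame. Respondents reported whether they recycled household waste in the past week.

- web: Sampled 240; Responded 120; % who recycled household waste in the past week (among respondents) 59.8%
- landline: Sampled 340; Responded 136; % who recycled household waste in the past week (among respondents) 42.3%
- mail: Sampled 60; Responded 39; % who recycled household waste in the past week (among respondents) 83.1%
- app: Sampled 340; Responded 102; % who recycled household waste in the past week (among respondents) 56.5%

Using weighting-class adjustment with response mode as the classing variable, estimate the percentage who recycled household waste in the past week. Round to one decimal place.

Response rates by class: web 120/240 = 50%, landline 136/340 = 40%, mail 39/60 = 65%, app 102/340 = 30%.
Each respondent's weight = sampled/responded in their class; summing within a class gives n_sampled, so:
  web: 240 × 59.8 = 14,352
  landline: 340 × 42.3 = 14382
  mail: 60 × 83.1 = 4986
  app: 340 × 56.5 = 19,210
Adjusted estimate = 52,930 / 980 = 54.0102 → 54.0%.

54.0%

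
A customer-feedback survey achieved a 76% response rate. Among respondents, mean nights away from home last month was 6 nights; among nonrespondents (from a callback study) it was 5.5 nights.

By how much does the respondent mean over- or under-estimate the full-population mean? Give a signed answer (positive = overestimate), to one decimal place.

Nonresponse fraction = 1 − 0.76 = 0.24.
Bias = (nonresponse fraction) × (respondent mean − nonrespondent mean)
     = 0.24 × (6 − 5.5) = 0.24 × 0.5 = 0.12.

+0.1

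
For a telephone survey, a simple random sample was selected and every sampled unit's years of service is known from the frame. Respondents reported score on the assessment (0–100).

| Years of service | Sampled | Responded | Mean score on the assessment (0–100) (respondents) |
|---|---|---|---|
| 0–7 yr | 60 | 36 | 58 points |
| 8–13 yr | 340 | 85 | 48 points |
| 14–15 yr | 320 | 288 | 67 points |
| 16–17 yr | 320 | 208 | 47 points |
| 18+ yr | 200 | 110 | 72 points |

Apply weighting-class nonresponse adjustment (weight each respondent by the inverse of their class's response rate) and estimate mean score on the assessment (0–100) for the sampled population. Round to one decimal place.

57.0

Response rates by class: 0–7 yr 36/60 = 60%, 8–13 yr 85/340 = 25%, 14–15 yr 288/320 = 90%, 16–17 yr 208/320 = 65%, 18+ yr 110/200 = 55%.
Weighting each respondent by the inverse class response rate inflates each class back to its sampled size, so the class weight is n_sampled:
  0–7 yr: 60 × 58 = 3480
  8–13 yr: 340 × 48 = 16,320
  14–15 yr: 320 × 67 = 21,440
  16–17 yr: 320 × 47 = 15,040
  18+ yr: 200 × 72 = 14,400
Adjusted estimate = 70,680 / 1,240 = 57 → 57.0.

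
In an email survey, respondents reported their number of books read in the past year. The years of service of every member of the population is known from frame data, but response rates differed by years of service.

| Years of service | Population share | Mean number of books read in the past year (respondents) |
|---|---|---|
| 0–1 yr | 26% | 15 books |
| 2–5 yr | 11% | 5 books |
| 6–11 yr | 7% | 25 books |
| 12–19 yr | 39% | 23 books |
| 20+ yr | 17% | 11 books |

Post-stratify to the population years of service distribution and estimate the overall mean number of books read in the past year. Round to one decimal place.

17.0

Post-stratification weights by population share, not respondent share:
  0–1 yr: 0.26 × 15 = 3.9
  2–5 yr: 0.11 × 5 = 0.55
  6–11 yr: 0.07 × 25 = 1.75
  12–19 yr: 0.39 × 23 = 8.97
  20+ yr: 0.17 × 11 = 1.87
Post-stratified estimate = 17.04 → 17.0.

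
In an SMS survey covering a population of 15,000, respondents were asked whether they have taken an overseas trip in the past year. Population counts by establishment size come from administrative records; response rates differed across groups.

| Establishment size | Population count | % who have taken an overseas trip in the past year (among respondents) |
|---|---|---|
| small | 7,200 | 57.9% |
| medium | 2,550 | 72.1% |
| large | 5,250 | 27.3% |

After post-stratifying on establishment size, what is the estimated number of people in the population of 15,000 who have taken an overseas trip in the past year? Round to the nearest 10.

Apply each group's respondent rate to its population count:
  small: 7,200 × 57.9% = 4168.8
  medium: 2,550 × 72.1% = 1838.55
  large: 5,250 × 27.3% = 1433.25
Estimated total = 7440.6 → 7,440.

7,440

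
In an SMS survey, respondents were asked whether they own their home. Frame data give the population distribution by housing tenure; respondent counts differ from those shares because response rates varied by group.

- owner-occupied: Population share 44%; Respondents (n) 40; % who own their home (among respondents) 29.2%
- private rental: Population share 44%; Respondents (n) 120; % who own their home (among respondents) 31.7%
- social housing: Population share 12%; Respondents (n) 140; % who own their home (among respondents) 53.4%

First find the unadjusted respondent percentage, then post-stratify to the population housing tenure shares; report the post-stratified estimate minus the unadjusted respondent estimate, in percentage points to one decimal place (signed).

-8.3 percentage points

Unadjusted (pooled respondent) estimate weights by respondent counts:
  (40/300)×29.2 + (120/300)×31.7 + (140/300)×53.4 = 41.4933%
Reweighting by population housing tenure shares:
  0.44×29.2 + 0.44×31.7 + 0.12×53.4 = 33.204%
Difference = 33.204 − 41.4933 = -8.2893 pp.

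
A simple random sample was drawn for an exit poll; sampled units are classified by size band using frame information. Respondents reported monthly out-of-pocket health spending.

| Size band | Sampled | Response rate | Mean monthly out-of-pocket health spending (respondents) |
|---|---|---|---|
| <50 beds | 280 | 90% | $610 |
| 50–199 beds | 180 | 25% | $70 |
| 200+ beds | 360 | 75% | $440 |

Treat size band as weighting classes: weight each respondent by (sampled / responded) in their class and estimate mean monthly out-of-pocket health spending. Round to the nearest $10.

Inverse-response-rate weighting restores each class to its sampled count, so class totals weight by n_sampled:
  <50 beds: 280 × 610 = 170,800
  50–199 beds: 180 × 70 = 12,600
  200+ beds: 360 × 440 = 158,400
Adjusted estimate = 341,800 / 820 = 416.829 → $420.

$420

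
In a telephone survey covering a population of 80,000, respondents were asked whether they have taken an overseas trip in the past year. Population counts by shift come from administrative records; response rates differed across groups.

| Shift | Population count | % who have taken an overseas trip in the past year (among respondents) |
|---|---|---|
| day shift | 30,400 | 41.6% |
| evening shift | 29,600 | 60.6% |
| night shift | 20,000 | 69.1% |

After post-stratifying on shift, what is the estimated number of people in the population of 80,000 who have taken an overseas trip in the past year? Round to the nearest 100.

Apply each group's respondent rate to its population count:
  day shift: 30,400 × 41.6% = 12646.4
  evening shift: 29,600 × 60.6% = 17937.6
  night shift: 20,000 × 69.1% = 13,820
Estimated total = 44,404 → 44,400.

44,400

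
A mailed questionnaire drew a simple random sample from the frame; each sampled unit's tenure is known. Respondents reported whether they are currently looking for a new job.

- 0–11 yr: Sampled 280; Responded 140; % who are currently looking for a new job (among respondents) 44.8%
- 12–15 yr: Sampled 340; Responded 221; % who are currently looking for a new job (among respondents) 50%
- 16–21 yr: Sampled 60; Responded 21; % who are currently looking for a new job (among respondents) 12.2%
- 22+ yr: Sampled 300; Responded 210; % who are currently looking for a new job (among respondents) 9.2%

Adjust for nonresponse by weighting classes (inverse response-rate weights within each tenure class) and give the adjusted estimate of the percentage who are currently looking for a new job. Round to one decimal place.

33.7%

Class response rates: 0–11 yr 140/280 = 50%, 12–15 yr 221/340 = 65%, 16–21 yr 21/60 = 35%, 22+ yr 210/300 = 70%.
Each respondent's weight = sampled/responded in their class; summing within a class gives n_sampled, so:
  0–11 yr: 280 × 44.8 = 12,544
  12–15 yr: 340 × 50 = 17,000
  16–21 yr: 60 × 12.2 = 732
  22+ yr: 300 × 9.2 = 2760
Adjusted estimate = 33,036 / 980 = 33.7102 → 33.7%.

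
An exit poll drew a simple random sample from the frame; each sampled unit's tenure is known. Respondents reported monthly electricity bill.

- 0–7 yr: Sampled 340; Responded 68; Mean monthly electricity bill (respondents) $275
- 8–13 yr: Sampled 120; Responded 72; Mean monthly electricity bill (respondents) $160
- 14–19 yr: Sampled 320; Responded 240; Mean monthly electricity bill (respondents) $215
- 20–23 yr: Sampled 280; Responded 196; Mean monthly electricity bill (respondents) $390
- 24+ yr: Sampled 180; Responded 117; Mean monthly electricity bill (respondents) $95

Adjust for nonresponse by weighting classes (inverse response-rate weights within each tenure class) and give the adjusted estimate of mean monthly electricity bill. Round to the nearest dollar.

Response rates by class: 0–7 yr 68/340 = 20%, 8–13 yr 72/120 = 60%, 14–19 yr 240/320 = 75%, 20–23 yr 196/280 = 70%, 24+ yr 117/180 = 65%.
Inverse-response-rate weighting restores each class to its sampled count, so class totals weight by n_sampled:
  0–7 yr: 340 × 275 = 93,500
  8–13 yr: 120 × 160 = 19,200
  14–19 yr: 320 × 215 = 68,800
  20–23 yr: 280 × 390 = 109,200
  24+ yr: 180 × 95 = 17,100
Adjusted estimate = 307,800 / 1,240 = 248.226 → $248.

$248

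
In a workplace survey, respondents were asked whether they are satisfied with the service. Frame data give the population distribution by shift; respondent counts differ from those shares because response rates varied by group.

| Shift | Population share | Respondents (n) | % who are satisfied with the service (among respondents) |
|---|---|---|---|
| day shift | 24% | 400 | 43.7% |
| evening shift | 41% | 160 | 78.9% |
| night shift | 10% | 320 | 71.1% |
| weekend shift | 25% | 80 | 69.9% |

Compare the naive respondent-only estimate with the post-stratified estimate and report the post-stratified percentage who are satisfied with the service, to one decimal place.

67.4%

Without adjustment, the pooled respondent share is:
  (400/960)×43.7 + (160/960)×78.9 + (320/960)×71.1 + (80/960)×69.9 = 60.8833%
Post-stratified estimate weights by population shares:
  0.24×43.7 + 0.41×78.9 + 0.1×71.1 + 0.25×69.9 = 67.422%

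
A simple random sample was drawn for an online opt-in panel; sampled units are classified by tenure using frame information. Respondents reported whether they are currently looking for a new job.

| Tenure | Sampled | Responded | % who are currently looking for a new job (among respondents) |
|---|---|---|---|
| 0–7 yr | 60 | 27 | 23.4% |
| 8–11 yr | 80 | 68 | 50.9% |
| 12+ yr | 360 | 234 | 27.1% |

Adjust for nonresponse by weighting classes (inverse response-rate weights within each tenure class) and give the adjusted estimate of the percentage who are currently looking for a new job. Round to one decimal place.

30.5%

Class response rates: 0–7 yr 27/60 = 45%, 8–11 yr 68/80 = 85%, 12+ yr 234/360 = 65%.
With weight = n_sampled/n_responded per class, the weighted class total is n_sampled:
  0–7 yr: 60 × 23.4 = 1404
  8–11 yr: 80 × 50.9 = 4072
  12+ yr: 360 × 27.1 = 9756
Adjusted estimate = 15,232 / 500 = 30.464 → 30.5%.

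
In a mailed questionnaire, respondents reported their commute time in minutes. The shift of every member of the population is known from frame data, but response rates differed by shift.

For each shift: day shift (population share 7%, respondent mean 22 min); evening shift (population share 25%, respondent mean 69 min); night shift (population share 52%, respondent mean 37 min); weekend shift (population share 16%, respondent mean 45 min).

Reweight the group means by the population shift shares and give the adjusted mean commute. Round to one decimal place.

Each cell contributes population-share × respondent value:
  day shift: 0.07 × 22 = 1.54
  evening shift: 0.25 × 69 = 17.25
  night shift: 0.52 × 37 = 19.24
  weekend shift: 0.16 × 45 = 7.2
Post-stratified estimate = 45.23 → 45.2.

45.2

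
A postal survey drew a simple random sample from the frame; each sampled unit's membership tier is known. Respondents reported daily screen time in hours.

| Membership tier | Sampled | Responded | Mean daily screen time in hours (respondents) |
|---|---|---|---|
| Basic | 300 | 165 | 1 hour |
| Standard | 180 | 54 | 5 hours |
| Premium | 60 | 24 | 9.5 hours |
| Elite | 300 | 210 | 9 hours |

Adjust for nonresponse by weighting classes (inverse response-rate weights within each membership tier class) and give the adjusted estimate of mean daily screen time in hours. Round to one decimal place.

5.3

Class response rates: Basic 165/300 = 55%, Standard 54/180 = 30%, Premium 24/60 = 40%, Elite 210/300 = 70%.
Inverse-response-rate weighting restores each class to its sampled count, so class totals weight by n_sampled:
  Basic: 300 × 1 = 300
  Standard: 180 × 5 = 900
  Premium: 60 × 9.5 = 570
  Elite: 300 × 9 = 2700
Adjusted estimate = 4470 / 840 = 5.32143 → 5.3.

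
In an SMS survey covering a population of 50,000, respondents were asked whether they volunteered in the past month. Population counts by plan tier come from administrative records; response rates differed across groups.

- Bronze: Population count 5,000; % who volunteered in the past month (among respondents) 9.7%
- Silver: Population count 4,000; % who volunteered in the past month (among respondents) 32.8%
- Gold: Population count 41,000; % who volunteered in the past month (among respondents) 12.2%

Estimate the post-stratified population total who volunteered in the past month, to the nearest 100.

6,800

Each cell contributes its population count × the respondent rate:
  Bronze: 5,000 × 9.7% = 485
  Silver: 4,000 × 32.8% = 1312
  Gold: 41,000 × 12.2% = 5002
Estimated total = 6799 → 6,800.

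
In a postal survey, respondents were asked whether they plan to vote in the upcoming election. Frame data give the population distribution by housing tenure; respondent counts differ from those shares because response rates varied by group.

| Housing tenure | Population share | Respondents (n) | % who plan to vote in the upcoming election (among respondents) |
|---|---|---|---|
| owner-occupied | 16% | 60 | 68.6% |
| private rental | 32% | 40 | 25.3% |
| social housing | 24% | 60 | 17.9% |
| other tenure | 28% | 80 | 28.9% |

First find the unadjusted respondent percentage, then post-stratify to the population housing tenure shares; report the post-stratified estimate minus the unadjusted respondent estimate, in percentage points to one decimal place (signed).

Without adjustment, the pooled respondent share is:
  (60/240)×68.6 + (40/240)×25.3 + (60/240)×17.9 + (80/240)×28.9 = 35.475%
Post-stratified estimate weights by population shares:
  0.16×68.6 + 0.32×25.3 + 0.24×17.9 + 0.28×28.9 = 31.46%
Difference = 31.46 − 35.475 = -4.015 pp.

-4.0 percentage points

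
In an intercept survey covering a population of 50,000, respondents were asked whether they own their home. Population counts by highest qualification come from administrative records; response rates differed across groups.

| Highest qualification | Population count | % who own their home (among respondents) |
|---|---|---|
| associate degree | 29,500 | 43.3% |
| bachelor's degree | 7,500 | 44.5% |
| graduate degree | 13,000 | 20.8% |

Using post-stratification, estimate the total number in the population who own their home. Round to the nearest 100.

18,800

Estimated count per cell = population count × respondent percentage:
  associate degree: 29,500 × 43.3% = 12773.5
  bachelor's degree: 7,500 × 44.5% = 3337.5
  graduate degree: 13,000 × 20.8% = 2704
Estimated total = 18,815 → 18,800.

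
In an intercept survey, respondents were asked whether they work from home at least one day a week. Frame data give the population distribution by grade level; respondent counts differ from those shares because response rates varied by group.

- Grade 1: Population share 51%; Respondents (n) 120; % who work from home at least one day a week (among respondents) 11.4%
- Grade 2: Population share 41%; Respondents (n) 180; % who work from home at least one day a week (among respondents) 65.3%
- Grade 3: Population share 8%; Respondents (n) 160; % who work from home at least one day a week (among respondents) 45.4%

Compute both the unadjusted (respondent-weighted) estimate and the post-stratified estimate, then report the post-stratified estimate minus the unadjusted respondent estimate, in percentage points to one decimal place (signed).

Naive respondent-only estimate (weights = respondent counts):
  (120/460)×11.4 + (180/460)×65.3 + (160/460)×45.4 = 44.3174%
Reweighting by population grade level shares:
  0.51×11.4 + 0.41×65.3 + 0.08×45.4 = 36.219%
Difference = 36.219 − 44.3174 = -8.0984 pp.

-8.1 percentage points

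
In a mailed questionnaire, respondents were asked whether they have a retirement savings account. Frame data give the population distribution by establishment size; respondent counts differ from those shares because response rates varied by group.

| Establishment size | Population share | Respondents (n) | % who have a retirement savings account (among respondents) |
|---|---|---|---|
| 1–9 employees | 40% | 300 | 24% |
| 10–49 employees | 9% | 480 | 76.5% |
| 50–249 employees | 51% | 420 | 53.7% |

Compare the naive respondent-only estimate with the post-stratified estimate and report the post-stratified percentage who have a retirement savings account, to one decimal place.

43.9%

Unadjusted (pooled respondent) estimate weights by respondent counts:
  (300/1200)×24 + (480/1200)×76.5 + (420/1200)×53.7 = 55.395%
Post-stratified estimate weights by population shares:
  0.4×24 + 0.09×76.5 + 0.51×53.7 = 43.872%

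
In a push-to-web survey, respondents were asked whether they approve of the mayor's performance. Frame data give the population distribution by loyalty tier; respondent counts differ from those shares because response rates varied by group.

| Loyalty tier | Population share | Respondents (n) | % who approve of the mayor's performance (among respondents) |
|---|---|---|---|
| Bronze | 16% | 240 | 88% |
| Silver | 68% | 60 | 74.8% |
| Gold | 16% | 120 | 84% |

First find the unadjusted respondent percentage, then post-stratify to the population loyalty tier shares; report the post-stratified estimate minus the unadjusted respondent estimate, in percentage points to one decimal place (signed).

-6.6 percentage points

Unadjusted (pooled respondent) estimate weights by respondent counts:
  (240/420)×88 + (60/420)×74.8 + (120/420)×84 = 84.9714%
Post-stratifying to population shares instead:
  0.16×88 + 0.68×74.8 + 0.16×84 = 78.384%
Difference = 78.384 − 84.9714 = -6.5874 pp.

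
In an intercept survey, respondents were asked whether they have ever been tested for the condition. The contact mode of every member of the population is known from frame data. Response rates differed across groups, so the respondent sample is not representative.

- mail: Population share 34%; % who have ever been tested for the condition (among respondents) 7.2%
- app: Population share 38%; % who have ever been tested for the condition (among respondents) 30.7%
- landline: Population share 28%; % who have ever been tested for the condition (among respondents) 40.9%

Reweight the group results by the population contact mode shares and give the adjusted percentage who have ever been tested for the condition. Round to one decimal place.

Post-stratification weights by population share, not respondent share:
  mail: 0.34 × 7.2 = 2.448
  app: 0.38 × 30.7 = 11.666
  landline: 0.28 × 40.9 = 11.452
Post-stratified estimate = 25.566 → 25.6%.

25.6%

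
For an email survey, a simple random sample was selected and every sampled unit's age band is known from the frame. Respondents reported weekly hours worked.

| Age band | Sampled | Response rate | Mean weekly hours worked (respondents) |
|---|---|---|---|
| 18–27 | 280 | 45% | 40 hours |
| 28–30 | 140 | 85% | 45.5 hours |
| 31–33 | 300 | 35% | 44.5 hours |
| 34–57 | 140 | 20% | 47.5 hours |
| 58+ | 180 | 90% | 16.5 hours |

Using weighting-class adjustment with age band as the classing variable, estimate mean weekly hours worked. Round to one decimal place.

Inverse-response-rate weighting restores each class to its sampled count, so class totals weight by n_sampled:
  18–27: 280 × 40 = 11,200
  28–30: 140 × 45.5 = 6370
  31–33: 300 × 44.5 = 13,350
  34–57: 140 × 47.5 = 6650
  58+: 180 × 16.5 = 2970
Adjusted estimate = 40,540 / 1,040 = 38.9808 → 39.0.

39.0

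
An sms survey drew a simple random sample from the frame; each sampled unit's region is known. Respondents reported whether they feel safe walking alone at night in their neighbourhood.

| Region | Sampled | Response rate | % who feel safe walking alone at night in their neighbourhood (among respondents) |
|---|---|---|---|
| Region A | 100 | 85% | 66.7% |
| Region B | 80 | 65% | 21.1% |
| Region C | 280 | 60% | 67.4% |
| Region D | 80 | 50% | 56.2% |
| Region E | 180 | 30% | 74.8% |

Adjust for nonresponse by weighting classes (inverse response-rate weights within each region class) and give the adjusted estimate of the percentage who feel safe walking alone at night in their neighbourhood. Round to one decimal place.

Weighting each respondent by the inverse class response rate inflates each class back to its sampled size, so the class weight is n_sampled:
  Region A: 100 × 66.7 = 6670
  Region B: 80 × 21.1 = 1688
  Region C: 280 × 67.4 = 18,872
  Region D: 80 × 56.2 = 4496
  Region E: 180 × 74.8 = 13,464
Adjusted estimate = 45,190 / 720 = 62.7639 → 62.8%.

62.8%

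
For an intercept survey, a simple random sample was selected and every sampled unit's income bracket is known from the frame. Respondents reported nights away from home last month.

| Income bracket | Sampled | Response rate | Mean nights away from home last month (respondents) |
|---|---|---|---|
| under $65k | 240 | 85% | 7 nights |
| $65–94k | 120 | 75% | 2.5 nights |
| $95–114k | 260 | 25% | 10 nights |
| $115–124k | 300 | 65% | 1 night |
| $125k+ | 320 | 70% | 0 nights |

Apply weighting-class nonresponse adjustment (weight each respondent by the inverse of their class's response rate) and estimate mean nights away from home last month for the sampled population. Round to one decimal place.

With weight = n_sampled/n_responded per class, the weighted class total is n_sampled:
  under $65k: 240 × 7 = 1680
  $65–94k: 120 × 2.5 = 300
  $95–114k: 260 × 10 = 2600
  $115–124k: 300 × 1 = 300
  $125k+: 320 × 0 = 0
Adjusted estimate = 4880 / 1,240 = 3.93548 → 3.9.

3.9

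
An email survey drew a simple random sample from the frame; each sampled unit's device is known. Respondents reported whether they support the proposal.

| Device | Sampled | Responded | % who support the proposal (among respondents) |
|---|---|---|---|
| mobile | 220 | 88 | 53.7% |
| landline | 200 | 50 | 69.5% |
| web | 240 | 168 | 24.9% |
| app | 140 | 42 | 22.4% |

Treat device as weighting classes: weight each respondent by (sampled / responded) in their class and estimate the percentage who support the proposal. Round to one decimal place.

Class response rates: mobile 88/220 = 40%, landline 50/200 = 25%, web 168/240 = 70%, app 42/140 = 30%.
Weighting each respondent by the inverse class response rate inflates each class back to its sampled size, so the class weight is n_sampled:
  mobile: 220 × 53.7 = 11,814
  landline: 200 × 69.5 = 13,900
  web: 240 × 24.9 = 5976
  app: 140 × 22.4 = 3136
Adjusted estimate = 34,826 / 800 = 43.5325 → 43.5%.

43.5%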